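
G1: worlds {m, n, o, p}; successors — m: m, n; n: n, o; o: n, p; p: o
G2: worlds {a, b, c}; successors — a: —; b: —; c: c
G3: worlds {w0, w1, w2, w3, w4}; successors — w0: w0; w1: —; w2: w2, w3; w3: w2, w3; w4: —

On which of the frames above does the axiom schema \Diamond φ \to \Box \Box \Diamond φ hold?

G2, G3

This is the axiom for a generalized confluence (Geach) condition; its first-order frame correspondent is \forall x \forall y \forall z ((xRy \wedge x R^2 z) \to \exists w (y = w \wedge zRw)).
G1: fails — mRm, mR²n but no w with m=w and nRw.
G2: satisfies the condition.
G3: satisfies the condition.
Valid on: G2, G3.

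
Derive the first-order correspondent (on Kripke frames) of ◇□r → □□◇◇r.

This is a Sahlqvist (Geach-type) schema ◇^1□^1r → □^2◇^2r.
Minimal-valuation argument: fix x; take any y with xR^1y and any z with xR^2z. Set V(r) to the set of worlds R-reachable from y in exactly 1 step. Then □^1r holds at y, so the antecedent holds at x; validity forces ◇^2r at z, giving a w with zR^2w and yR^1w.
First-order correspondent: ∀x ∀y ∀z ((xRy ∧ xR²z) → ∃w (yRw ∧ zR²w)).

∀x ∀y ∀z ((xRy ∧ xR²z) → ∃w (yRw ∧ zR²w))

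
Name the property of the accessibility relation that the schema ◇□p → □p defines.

Equivalently (dual form): ◇p → □◇p.
Suppose ◇p→□◇p is valid. Take Rxy, Rxz and set V(p)={y}. Then ◇p at x, so □◇p at x, so ◇p at z, so some w with Rzw has p; w=y, i.e. Rzy. By symmetry of the argument, Ryz.

the Euclidean property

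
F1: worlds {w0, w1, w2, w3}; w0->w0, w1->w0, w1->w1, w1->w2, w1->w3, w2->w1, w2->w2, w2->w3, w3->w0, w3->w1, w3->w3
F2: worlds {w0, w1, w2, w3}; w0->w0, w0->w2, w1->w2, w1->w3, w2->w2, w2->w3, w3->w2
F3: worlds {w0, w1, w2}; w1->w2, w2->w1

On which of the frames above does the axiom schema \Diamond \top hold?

F1, F2

Frame correspondent (Sahlqvist): \forall x \exists y Rxy — i.e. seriality.
F1: condition met.
F2: condition met.
F3: fails — world w0 has no successor.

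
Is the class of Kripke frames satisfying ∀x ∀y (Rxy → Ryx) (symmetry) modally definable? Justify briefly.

Yes, by r → □◇r

Yes: it is symmetry, defined by the B schema r → □◇r.
Suppose r→□◇r is valid. Take Rxy and set V(r)={x}. Then r at x, so □◇r at x, so ◇r at y, so some z with Ryz has r; z=x, i.e. Ryx.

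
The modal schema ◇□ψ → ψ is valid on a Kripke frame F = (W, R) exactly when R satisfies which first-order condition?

symmetry

Equivalently (dual form): ψ → □◇ψ.
Suppose ψ→□◇ψ is valid. Take Rxy and set V(ψ)={x}. Then ψ at x, so □◇ψ at x, so ◇ψ at y, so some z with Ryz has ψ; z=x, i.e. Ryx.
The converse is a direct semantic check.
Frame condition: ∀x ∀y (Rxy → Ryx).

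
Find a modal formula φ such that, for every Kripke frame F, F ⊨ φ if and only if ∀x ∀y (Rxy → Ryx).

This is symmetry; the standard corresponding axiom is B: p → □◇p.

p → □◇p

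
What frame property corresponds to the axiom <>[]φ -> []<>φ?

This schema is the .2 axiom.
Its frame correspondent is convergence — forall x forall y forall z (Rxy & Rxz -> exists w (Ryw & Rzw)).

convergence: forall x forall y forall z (Rxy & Rxz -> exists w (Ryw & Rzw))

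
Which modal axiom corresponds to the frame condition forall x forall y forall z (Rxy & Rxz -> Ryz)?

This is the Euclidean property; the standard corresponding axiom is 5: ◇r → □◇r.
Suppose ◇r→□◇r is valid. Take Rxy, Rxz and set V(r)={y}. Then ◇r at x, so □◇r at x, so ◇r at z, so some w with Rzw has r; w=y, i.e. Rzy. By symmetry of the argument, Ryz.

◇r → □◇r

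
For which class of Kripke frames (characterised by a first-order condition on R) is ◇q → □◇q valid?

the Euclidean property

This schema is the 5 axiom.
It corresponds to the Euclidean property: ∀x ∀y ∀z (Rxy ∧ Rxz → Ryz).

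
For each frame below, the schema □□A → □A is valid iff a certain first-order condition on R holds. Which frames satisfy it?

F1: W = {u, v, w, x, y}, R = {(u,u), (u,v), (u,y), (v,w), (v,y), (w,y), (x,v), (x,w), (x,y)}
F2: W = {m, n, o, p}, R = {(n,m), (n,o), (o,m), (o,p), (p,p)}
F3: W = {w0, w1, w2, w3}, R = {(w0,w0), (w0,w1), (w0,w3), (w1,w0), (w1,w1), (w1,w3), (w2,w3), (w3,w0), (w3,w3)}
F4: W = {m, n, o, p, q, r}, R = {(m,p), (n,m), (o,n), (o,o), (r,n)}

Frame correspondent (Sahlqvist): ∀x ∀y (Rxy → ∃z (Rxz ∧ Rzy)) — i.e. density.
F1: fails — Rvw but no z with Rvz and Rzw.
F2: fails — Rom but no z with Roz and Rzm.
F3: satisfies the condition.
F4: fails — Rrn but no z with Rrz and Rzn.
Valid on: F3.

F3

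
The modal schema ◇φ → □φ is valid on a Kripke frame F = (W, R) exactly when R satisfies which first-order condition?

partial functionality: ∀x ∀y ∀z (Rxy ∧ Rxz → y = z)

Suppose ◇φ→□φ is valid. Take Rxy, Rxz and set V(φ)={y}. Then ◇φ at x, so □φ at x, so φ at z, i.e. z=y.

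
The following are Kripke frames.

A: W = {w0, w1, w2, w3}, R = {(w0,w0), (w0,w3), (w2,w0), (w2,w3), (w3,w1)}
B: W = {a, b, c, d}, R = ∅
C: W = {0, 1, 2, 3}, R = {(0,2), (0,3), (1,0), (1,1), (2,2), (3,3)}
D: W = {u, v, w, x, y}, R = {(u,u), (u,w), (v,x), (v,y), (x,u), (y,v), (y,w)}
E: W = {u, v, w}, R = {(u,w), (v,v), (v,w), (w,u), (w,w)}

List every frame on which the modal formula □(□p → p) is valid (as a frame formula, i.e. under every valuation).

The schema corresponds to shift-reflexivity: ∀x ∀y (Rxy → Ryy).
A: fails — Rw3w1 but not Rw1w1.
B: condition met.
C: fails — R10 but not R00.
D: fails — Ruw but not Rww.
E: fails — Rwu but not Ruu.

B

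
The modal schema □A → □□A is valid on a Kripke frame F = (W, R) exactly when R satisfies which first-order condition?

transitivity

Suppose □A→□□A is valid. Take Rxy, Ryz and set V(A)={w : Rxw}. Then □A at x, so □□A at x, so □A at y, so A at z, i.e. Rxz.
Conversely, on a frame with transitivity the schema holds at every world under every valuation.
Frame condition: ∀x ∀y ∀z (Rxy ∧ Ryz → Rxz).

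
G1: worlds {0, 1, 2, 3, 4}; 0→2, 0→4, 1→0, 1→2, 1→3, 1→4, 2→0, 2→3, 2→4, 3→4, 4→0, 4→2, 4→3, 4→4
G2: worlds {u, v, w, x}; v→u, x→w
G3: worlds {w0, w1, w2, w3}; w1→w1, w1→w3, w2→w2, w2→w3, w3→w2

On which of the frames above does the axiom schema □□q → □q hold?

Frame correspondent (Sahlqvist): ∀x ∀y (Rxy → ∃z (Rxz ∧ Rzy)) — i.e. density.
G1: ✓.
G2: fails — Rxw but no z with Rxz and Rzw.
G3: ✓.
Valid on: G1, G3.

G1, G3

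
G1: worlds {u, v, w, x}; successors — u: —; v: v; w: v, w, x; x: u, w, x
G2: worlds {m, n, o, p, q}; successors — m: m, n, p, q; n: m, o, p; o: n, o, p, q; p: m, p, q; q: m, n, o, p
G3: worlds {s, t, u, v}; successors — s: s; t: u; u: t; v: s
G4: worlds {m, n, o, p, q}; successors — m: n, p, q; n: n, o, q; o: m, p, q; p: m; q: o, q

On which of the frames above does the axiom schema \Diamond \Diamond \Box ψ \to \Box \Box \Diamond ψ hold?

G2, G3

The schema corresponds to a generalized confluence (Geach) condition: \forall x \forall y \forall z ((x R^2 y \wedge x R^2 z) \to \exists w (yRw \wedge zRw)).
G1: fails — wR²u, wR²u but no t with uRt and uRt.
G2: ✓.
G3: ✓.
G4: fails — nR²m, nR²p but no w with mRw and pRw.
Valid on: G2, G3.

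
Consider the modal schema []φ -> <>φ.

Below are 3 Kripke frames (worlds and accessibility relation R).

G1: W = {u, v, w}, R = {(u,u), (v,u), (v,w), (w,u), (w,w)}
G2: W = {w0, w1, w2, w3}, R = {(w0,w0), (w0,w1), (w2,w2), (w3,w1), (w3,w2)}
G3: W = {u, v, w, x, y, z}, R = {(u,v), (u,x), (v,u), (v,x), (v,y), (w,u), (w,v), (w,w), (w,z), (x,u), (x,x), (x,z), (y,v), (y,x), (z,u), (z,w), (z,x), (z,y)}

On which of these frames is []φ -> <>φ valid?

Frame correspondent (Sahlqvist): forall x exists y Rxy — i.e. seriality.
G1: holds.
G2: fails — world w1 has no successor.
G3: holds.
Valid on: G1, G3.

G1, G3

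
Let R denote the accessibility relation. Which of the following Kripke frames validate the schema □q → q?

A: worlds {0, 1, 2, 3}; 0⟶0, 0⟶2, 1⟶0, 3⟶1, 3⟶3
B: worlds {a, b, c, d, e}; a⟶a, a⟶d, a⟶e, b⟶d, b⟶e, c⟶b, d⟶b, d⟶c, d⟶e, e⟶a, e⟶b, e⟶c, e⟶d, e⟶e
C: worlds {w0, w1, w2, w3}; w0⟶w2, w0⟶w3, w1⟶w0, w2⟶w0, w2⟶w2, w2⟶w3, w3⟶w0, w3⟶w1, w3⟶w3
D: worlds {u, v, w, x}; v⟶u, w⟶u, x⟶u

none

The schema corresponds to reflexivity: ∀x Rxx.
A: fails — world 1 does not see itself.
B: fails — world b does not see itself.
C: fails — world w0 does not see itself.
D: fails — world u does not see itself.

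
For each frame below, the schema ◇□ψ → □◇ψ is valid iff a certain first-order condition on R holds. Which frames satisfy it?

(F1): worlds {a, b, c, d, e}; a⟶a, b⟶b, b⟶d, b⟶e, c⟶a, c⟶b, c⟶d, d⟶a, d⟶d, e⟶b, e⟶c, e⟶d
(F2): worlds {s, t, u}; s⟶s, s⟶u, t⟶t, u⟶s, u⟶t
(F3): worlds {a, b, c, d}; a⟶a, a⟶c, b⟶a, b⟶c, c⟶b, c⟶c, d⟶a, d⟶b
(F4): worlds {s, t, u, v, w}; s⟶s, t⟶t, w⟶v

(F3)

The schema corresponds to convergence: ∀x ∀y ∀z (Rxy ∧ Rxz → ∃w (Ryw ∧ Rzw)).
(F1): fails — Rcb and Rca but b and a have no common successor.
(F2): fails — Rut and Rus but t and s have no common successor.
(F3): satisfies the condition.
(F4): fails — Rwv and Rwv but v and v have no common successor.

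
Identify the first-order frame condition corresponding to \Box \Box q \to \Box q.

density: \forall x \forall y (Rxy \to \exists z (Rxz \wedge Rzy))

Suppose □□q→□q is valid. Take Rxy and set V(q)={w : xR²w}. Then □□q at x, so □q at x, so q at y, i.e. ∃z(Rxz∧Rzy).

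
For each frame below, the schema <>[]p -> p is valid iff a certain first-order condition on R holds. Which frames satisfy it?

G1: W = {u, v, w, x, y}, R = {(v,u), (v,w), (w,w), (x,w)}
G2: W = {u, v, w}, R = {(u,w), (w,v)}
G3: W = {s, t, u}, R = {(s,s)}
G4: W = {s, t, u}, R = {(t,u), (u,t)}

G3, G4

The schema corresponds to symmetry: forall x forall y (Rxy -> Ryx).
G1: fails — Rvu but not Ruv.
G2: fails — Ruw but not Rwu.
G3: ✓.
G4: ✓.
Valid on: G3, G4.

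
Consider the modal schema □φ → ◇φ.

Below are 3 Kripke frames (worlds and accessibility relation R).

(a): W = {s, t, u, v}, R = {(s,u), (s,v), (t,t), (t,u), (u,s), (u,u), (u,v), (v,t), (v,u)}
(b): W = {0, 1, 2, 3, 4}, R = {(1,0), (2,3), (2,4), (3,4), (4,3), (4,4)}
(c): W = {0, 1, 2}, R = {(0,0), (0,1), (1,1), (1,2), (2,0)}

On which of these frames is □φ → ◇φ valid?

Frame correspondent (Sahlqvist): ∀x ∃y Rxy — i.e. seriality.
(a): ✓.
(b): fails — world 0 has no successor.
(c): ✓.

(a), (c)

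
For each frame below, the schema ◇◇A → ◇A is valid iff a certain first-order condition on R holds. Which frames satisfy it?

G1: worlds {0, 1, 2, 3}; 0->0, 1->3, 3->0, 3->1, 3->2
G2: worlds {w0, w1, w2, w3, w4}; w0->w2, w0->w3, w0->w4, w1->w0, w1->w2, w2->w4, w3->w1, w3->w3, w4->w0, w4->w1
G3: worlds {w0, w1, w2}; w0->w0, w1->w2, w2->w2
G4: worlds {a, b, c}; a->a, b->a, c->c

G3, G4

This is the axiom for transitivity; its first-order frame correspondent is ∀x ∀y ∀z (Rxy ∧ Ryz → Rxz).
G1: fails — R31 and R13 but not R33.
G2: fails — Rw1w2 and Rw2w4 but not Rw1w4.
G3: holds.
G4: holds.
Valid on: G3, G4.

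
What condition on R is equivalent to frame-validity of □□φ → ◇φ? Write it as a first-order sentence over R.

∀x ∃w (xR²w ∧ xRw)

This is a Sahlqvist (Geach-type) schema ◇^0□^2φ → □^0◇^1φ.
Minimal-valuation argument: fix x; take any y with xR^0y and any z with xR^0z. Set V(φ) to the set of worlds R-reachable from y in exactly 2 steps. Then □^2φ holds at y, so the antecedent holds at x; validity forces ◇^1φ at z, giving a w with zR^1w and yR^2w.
First-order correspondent: ∀x ∃w (xR²w ∧ xRw).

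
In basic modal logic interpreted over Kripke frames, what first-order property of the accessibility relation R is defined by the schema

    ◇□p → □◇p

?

convergence

This is the .2 axiom.
Its frame correspondent is convergence — ∀x ∀y ∀z (Rxy ∧ Rxz → ∃w (Ryw ∧ Rzw)).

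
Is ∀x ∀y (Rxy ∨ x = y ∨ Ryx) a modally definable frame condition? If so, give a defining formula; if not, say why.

No

Modal frame validity is preserved under disjoint unions.
Take 2 disjoint single-world reflexive frames: each is trivially connected, but their disjoint union has 2 worlds with no edge between distinct components, so it is not connected.
Hence connectedness of R is not modally definable.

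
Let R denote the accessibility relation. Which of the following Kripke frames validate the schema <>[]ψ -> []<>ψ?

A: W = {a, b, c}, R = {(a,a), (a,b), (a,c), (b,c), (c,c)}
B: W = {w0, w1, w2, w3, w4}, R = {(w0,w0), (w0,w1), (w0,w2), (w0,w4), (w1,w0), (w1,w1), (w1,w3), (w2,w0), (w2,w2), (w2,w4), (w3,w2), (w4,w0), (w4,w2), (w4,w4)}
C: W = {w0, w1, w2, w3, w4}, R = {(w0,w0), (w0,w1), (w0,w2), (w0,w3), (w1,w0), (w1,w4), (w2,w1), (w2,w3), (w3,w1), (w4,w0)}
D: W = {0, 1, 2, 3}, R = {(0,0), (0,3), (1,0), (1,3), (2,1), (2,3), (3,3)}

Frame correspondent (Sahlqvist): forall x forall y forall z (Rxy & Rxz -> exists w (Ryw & Rzw)) — i.e. convergence.
A: satisfies the condition.
B: fails — Rw1w1 and Rw1w3 but w1 and w3 have no common successor.
C: fails — Rw0w1 and Rw0w2 but w1 and w2 have no common successor.
D: satisfies the condition.

A, D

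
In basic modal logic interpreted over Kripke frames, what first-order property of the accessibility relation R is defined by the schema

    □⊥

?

Emptiness of R

□⊥ is valid iff no world has any successor (otherwise □⊥ fails at any world with one).
Conversely, any frame satisfying ∀x ∀y ¬Rxy validates the schema.
So the correspondent is emptiness of R.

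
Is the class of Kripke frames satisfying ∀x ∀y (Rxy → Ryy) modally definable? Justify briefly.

This is a Sahlqvist condition; the T□ axiom □(□r → r) defines it.
Suppose □(□r→r) is valid. Take Rxy and set V(r)={w : Ryw}. Then at y, □r holds; since □(□r→r) at x, □r→r at y, so r at y, i.e. Ryy.

Definable; □(□r → r) defines it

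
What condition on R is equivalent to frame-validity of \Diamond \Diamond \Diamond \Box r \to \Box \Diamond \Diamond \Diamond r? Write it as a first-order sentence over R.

This is a Sahlqvist (Geach-type) schema ◇^3□^1r → □^1◇^3r.
Minimal-valuation argument: fix x; take any y with xR^3y and any z with xR^1z. Set V(r) to the set of worlds R-reachable from y in exactly 1 step. Then □^1r holds at y, so the antecedent holds at x; validity forces ◇^3r at z, giving a w with zR^3w and yR^1w.
First-order correspondent: \forall x \forall y \forall z ((x R^3 y \wedge xRz) \to \exists w (yRw \wedge z R^3 w)).

\forall x \forall y \forall z ((x R^3 y \wedge xRz) \to \exists w (yRw \wedge z R^3 w))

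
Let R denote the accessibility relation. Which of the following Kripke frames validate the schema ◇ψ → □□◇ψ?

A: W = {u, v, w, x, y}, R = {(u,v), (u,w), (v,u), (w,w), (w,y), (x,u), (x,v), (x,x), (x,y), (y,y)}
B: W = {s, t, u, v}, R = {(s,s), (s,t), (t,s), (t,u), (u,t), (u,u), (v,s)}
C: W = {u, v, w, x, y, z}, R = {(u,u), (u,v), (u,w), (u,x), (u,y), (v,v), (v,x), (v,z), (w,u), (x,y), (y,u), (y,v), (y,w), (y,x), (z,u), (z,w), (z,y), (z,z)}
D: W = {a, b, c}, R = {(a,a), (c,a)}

This is the axiom for a generalized confluence (Geach) condition; its first-order frame correspondent is ∀x ∀y ∀z ((xRy ∧ xR²z) → ∃w (y = w ∧ zRw)).
A: fails — uRv, uR²w but no t with v=t and wRt.
B: fails — sRs, sR²u but no w with s=w and uRw.
C: fails — uRu, uR²v but no t with u=t and vRt.
D: holds.
Valid on: D.

D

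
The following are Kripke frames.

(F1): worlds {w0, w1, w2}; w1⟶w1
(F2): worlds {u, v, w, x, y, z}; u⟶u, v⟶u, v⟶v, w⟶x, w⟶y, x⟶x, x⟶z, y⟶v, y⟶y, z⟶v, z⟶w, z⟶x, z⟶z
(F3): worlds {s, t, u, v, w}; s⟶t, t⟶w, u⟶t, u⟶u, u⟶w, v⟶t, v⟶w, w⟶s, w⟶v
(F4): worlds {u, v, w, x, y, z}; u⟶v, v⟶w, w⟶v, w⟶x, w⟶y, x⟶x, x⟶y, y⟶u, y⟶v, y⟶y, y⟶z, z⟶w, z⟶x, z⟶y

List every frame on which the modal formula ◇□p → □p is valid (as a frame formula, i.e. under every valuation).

The schema corresponds to the Euclidean property: ∀x ∀y ∀z (Rxy ∧ Rxz → Ryz).
(F1): ✓.
(F2): fails — Rvu and Rvv but not Ruv.
(F3): fails — Rst and Rst but not Rtt.
(F4): fails — Ruv and Ruv but not Rvv.

(F1)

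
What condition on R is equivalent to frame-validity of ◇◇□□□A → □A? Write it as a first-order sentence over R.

∀x ∀y ∀z ((xR²y ∧ xRz) → ∃w (yR³w ∧ z = w))

This is a Sahlqvist (Geach-type) schema ◇^2□^3A → □^1◇^0A.
First-order correspondent: ∀x ∀y ∀z ((xR²y ∧ xRz) → ∃w (yR³w ∧ z = w)).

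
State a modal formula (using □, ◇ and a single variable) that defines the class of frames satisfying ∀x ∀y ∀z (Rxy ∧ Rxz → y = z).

A defining formula is ◇ψ → □ψ (the CD axiom).

◇ψ → □ψ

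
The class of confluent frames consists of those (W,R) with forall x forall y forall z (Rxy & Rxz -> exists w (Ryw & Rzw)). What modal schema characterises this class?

The condition is convergence. The .2 schema ◇□r → □◇r defines it.
Suppose ◇□r→□◇r is valid. Take Rxy, Rxz and set V(r)={w : Ryw}. Then □r at y so ◇□r at x, so □◇r at x, so ◇r at z, giving w with Rzw and Ryw.

◇□r → □◇r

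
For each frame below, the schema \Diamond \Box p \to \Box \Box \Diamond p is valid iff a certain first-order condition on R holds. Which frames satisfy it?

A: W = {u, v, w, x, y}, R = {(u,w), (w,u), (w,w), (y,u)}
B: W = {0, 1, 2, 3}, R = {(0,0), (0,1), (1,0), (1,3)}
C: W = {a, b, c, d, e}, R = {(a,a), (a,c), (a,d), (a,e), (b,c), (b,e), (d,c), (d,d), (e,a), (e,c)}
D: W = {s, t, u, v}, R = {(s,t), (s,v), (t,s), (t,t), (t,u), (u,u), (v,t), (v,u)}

A

The schema corresponds to a generalized confluence (Geach) condition: \forall x \forall y \forall z ((xRy \wedge x R^2 z) \to \exists w (yRw \wedge zRw)).
A: satisfies the condition.
B: fails — 0R0, 0R²3 but no w with 0Rw and 3Rw.
C: fails — aRa, aR²c but no w with aRw and cRw.
D: fails — tRs, tR²u but no w with sRw and uRw.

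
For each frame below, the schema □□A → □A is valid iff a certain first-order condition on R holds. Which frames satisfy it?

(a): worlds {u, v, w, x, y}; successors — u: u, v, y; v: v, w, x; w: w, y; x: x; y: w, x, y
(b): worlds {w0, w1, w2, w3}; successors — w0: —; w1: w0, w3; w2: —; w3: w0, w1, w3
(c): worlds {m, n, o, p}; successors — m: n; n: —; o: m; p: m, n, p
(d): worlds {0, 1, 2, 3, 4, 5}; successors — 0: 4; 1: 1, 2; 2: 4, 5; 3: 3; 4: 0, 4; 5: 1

This is the axiom for density; its first-order frame correspondent is ∀x ∀y (Rxy → ∃z (Rxz ∧ Rzy)).
(a): condition met.
(b): condition met.
(c): fails — Rom but no z with Roz and Rzm.
(d): fails — R25 but no z with R2z and Rz5.

(a), (b)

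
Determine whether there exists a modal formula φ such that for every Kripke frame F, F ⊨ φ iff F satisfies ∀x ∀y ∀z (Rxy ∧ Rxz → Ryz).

Yes — defined by ◇q → □◇q

This is a Sahlqvist condition; the 5 axiom ◇q → □◇q defines it.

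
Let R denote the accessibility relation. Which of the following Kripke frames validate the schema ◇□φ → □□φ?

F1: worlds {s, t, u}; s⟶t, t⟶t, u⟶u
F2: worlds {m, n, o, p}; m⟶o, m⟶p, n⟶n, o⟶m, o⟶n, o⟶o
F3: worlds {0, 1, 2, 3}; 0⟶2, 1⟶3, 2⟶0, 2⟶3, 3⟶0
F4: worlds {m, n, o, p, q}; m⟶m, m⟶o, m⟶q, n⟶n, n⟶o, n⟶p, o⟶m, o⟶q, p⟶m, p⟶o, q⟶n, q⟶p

F1

The schema corresponds to a generalized confluence (Geach) condition: ∀x ∀y ∀z ((xRy ∧ xR²z) → ∃w (yRw ∧ z = w)).
F1: ✓.
F2: fails — mRp, mR²m but no w with pRw and m=w.
F3: fails — 2R0, 2R²0 but no w with 0Rw and 0=w.
F4: fails — mRm, mR²n but no w with mRw and n=w.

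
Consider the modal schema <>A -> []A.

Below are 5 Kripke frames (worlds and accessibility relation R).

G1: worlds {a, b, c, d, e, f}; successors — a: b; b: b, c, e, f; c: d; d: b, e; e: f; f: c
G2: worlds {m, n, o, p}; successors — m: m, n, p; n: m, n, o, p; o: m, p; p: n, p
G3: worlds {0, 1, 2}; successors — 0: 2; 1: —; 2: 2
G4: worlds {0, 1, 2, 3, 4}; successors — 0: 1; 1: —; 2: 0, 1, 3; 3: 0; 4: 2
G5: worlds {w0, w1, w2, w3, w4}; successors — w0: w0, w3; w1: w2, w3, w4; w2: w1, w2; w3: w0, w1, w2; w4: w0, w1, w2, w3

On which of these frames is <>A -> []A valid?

G3

The schema corresponds to partial functionality: forall x forall y forall z (Rxy & Rxz -> y = z).
G1: fails — b sees both b and c.
G2: fails — m sees both m and n.
G3: satisfies the condition.
G4: fails — 2 sees both 0 and 1.
G5: fails — w0 sees both w0 and w3.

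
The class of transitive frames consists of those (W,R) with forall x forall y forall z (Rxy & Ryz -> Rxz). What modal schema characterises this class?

The condition is transitivity. The 4 schema □q → □□q defines it.

□q → □□q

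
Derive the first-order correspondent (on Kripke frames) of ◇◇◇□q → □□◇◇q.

This is a Sahlqvist (Geach-type) schema ◇^3□^1q → □^2◇^2q.
Minimal-valuation argument: fix x; take any y with xR^3y and any z with xR^2z. Set V(q) to the set of worlds R-reachable from y in exactly 1 step. Then □^1q holds at y, so the antecedent holds at x; validity forces ◇^2q at z, giving a w with zR^2w and yR^1w.
First-order correspondent: ∀x ∀y ∀z ((xR³y ∧ xR²z) → ∃w (yRw ∧ zR²w)).

∀x ∀y ∀z ((xR³y ∧ xR²z) → ∃w (yRw ∧ zR²w))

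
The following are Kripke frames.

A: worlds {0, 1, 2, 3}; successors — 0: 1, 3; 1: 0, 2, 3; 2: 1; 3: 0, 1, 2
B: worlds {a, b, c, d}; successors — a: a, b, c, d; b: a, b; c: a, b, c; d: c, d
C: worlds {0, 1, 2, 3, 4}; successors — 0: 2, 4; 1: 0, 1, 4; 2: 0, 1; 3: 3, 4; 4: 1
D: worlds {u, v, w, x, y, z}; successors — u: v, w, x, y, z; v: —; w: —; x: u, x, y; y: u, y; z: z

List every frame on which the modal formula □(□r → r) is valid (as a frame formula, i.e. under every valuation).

The schema corresponds to shift-reflexivity: ∀x ∀y (Rxy → Ryy).
A: fails — R10 but not R00.
B: holds.
C: fails — R10 but not R00.
D: fails — Ruv but not Rvv.

B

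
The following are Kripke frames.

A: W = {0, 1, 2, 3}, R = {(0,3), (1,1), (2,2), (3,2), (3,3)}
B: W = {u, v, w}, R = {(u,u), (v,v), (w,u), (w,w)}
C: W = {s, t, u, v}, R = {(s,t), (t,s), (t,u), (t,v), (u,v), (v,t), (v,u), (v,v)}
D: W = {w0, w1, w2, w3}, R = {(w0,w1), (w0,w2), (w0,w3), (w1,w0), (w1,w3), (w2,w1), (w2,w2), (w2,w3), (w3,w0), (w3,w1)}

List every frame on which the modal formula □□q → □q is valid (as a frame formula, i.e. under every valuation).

A, B, D

The schema corresponds to density: ∀x ∀y (Rxy → ∃z (Rxz ∧ Rzy)).
A: satisfies the condition.
B: satisfies the condition.
C: fails — Rts but no z with Rtz and Rzs.
D: satisfies the condition.
Valid on: A, B, D.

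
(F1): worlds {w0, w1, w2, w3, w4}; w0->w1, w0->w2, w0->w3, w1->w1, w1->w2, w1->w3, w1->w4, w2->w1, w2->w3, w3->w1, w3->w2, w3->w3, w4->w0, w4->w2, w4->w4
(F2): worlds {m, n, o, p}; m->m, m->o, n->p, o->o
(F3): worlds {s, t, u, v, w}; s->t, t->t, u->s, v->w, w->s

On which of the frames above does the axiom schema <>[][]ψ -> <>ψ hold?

The schema corresponds to a generalized confluence (Geach) condition: forall x forall y (xRy -> exists w (y R^2 w & xRw)).
(F1): satisfies the condition.
(F2): fails — nRp but no w with pR²w and nRw.
(F3): fails — uRs but no w* with sR²w* and uRw*.

(F1)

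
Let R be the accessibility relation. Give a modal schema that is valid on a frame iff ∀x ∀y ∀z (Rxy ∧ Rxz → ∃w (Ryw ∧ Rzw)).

A defining formula is ◇□r → □◇r (the .2 axiom).
Suppose ◇□r→□◇r is valid. Take Rxy, Rxz and set V(r)={w : Ryw}. Then □r at y so ◇□r at x, so □◇r at x, so ◇r at z, giving w with Rzw and Ryw.

◇□r → □◇r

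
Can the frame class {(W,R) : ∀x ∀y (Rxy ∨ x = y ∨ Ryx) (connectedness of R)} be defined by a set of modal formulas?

Modal frame validity is preserved under disjoint unions.
Take 2 disjoint single-world reflexive frames: each is trivially connected, but their disjoint union has 2 worlds with no edge between distinct components, so it is not connected.
Hence connectedness of R is not modally definable.

No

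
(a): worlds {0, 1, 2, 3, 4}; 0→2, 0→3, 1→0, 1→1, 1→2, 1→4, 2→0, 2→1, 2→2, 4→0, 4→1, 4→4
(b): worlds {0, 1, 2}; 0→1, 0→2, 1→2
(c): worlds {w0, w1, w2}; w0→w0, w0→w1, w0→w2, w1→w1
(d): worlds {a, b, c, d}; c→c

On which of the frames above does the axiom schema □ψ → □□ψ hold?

Frame correspondent (Sahlqvist): ∀x ∀y ∀z (Rxy ∧ Ryz → Rxz) — i.e. transitivity.
(a): fails — R10 and R03 but not R13.
(b): condition met.
(c): condition met.
(d): condition met.
Valid on: (b), (c), (d).

(b), (c), (d)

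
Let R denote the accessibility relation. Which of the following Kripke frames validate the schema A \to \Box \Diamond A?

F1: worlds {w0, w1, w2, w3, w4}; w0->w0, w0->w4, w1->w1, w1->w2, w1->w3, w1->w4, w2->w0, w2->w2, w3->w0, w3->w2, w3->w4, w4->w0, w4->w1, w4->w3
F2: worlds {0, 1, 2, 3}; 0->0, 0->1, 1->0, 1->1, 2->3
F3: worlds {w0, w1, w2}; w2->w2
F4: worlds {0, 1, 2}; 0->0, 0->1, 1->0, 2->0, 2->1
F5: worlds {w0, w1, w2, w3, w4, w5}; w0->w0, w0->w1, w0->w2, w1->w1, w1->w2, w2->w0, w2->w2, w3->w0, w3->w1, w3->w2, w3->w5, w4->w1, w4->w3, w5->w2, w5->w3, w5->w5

F3

The schema corresponds to symmetry: \forall x \forall y (Rxy \to Ryx).
F1: fails — Rw1w2 but not Rw2w1.
F2: fails — R23 but not R32.
F3: holds.
F4: fails — R20 but not R02.
F5: fails — Rw1w2 but not Rw2w1.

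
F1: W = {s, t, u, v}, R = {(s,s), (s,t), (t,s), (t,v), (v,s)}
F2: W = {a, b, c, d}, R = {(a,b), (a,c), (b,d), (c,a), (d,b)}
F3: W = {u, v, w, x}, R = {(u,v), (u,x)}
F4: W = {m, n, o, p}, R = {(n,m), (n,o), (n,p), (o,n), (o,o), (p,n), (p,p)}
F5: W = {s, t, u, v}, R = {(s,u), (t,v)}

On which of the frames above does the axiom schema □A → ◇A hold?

Frame correspondent (Sahlqvist): ∀x ∃y Rxy — i.e. seriality.
F1: fails — world u has no successor.
F2: ✓.
F3: fails — world v has no successor.
F4: fails — world m has no successor.
F5: fails — world u has no successor.

F2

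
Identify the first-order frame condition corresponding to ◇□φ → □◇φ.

Convergence

Suppose ◇□φ→□◇φ is valid. Take Rxy, Rxz and set V(φ)={w : Ryw}. Then □φ at y so ◇□φ at x, so □◇φ at x, so ◇φ at z, giving w with Rzw and Ryw.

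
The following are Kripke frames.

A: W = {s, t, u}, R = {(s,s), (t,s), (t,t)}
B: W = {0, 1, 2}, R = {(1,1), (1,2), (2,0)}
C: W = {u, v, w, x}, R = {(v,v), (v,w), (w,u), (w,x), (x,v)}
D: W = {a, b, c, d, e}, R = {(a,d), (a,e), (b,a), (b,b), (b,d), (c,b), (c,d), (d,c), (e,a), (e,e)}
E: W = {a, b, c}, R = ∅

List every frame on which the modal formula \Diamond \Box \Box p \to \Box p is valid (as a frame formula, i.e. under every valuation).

Frame correspondent (Sahlqvist): \forall x \forall y \forall z ((xRy \wedge xRz) \to \exists w (y R^2 w \wedge z = w)) — i.e. a generalized confluence (Geach) condition.
A: fails — tRs, tRt but no w with sR²w and t=w.
B: fails — 1R2, 1R1 but no w with 2R²w and 1=w.
C: fails — vRw, vRw but no t with wR²t and w=t.
D: fails — aRd, aRe but no w with dR²w and e=w.
E: condition met.

E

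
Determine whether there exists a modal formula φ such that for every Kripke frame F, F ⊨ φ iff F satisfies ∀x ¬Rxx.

Modal frame validity is preserved under surjective bounded morphisms.
The 3-cycle (worlds w0,w1,w2 with w0→w1→w2→w0) is irreflexive, and the map sending every world to a single reflexive point • is a surjective bounded morphism (forth: every edge maps to (•,•); back: every world has a successor). So any modal formula valid on the 3-cycle is also valid on the reflexive point, which is not irreflexive.
So the class is not modally definable.

No — not modally definable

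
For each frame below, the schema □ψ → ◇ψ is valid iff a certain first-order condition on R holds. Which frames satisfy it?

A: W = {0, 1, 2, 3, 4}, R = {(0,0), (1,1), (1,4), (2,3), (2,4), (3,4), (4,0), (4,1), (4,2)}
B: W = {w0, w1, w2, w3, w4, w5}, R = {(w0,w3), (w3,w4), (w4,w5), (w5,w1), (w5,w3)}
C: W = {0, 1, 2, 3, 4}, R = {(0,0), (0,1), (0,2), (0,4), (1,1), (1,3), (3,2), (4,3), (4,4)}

A

The schema corresponds to seriality: ∀x ∃y Rxy.
A: satisfies the condition.
B: fails — world w1 has no successor.
C: fails — world 2 has no successor.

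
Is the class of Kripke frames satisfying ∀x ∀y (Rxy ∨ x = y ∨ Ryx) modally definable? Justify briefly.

No — not modally definable

If a class were modally definable it would be closed under disjoint unions (Goldblatt–Thomason).
Take 2 disjoint single-world reflexive frames: each is trivially connected, but their disjoint union has 2 worlds with no edge between distinct components, so it is not connected.
So no modal formula (or set of formulas) defines exactly the connected frames.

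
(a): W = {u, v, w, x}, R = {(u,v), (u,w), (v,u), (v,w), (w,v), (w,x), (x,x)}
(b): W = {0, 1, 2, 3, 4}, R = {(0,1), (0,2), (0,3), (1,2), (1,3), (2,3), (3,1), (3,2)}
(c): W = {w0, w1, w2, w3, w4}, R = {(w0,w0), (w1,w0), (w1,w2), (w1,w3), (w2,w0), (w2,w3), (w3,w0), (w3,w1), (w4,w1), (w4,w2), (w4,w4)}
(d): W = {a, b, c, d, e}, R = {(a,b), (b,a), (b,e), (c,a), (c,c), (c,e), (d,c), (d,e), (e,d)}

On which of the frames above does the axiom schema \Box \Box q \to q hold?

Frame correspondent (Sahlqvist): \forall x \exists w (x R^2 w \wedge x = w) — i.e. a generalized confluence (Geach) condition.
(a): holds.
(b): fails — at 0 but no w with 0R²w and 0=w.
(c): fails — at w2 but no w with w2R²w and w2=w.
(d): holds.

(a), (d)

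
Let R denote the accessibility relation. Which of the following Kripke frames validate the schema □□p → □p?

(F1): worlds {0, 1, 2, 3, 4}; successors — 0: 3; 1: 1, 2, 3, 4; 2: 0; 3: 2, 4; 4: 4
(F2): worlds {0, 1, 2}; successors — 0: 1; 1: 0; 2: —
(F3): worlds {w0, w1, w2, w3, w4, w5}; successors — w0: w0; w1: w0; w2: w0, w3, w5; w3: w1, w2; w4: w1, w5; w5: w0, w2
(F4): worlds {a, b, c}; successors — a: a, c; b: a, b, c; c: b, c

Frame correspondent (Sahlqvist): ∀x ∀y (Rxy → ∃z (Rxz ∧ Rzy)) — i.e. density.
(F1): fails — R32 but no z with R3z and Rz2.
(F2): fails — R01 but no z with R0z and Rz1.
(F3): fails — Rw5w2 but no z with Rw5z and Rzw2.
(F4): ✓.

(F4)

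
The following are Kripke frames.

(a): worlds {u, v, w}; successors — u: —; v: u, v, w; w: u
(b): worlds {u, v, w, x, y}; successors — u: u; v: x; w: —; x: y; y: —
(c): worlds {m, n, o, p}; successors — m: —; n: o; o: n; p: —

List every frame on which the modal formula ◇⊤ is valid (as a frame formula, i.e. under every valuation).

The schema corresponds to seriality: ∀x ∃y Rxy.
(a): fails — world u has no successor.
(b): fails — world w has no successor.
(c): fails — world m has no successor.

none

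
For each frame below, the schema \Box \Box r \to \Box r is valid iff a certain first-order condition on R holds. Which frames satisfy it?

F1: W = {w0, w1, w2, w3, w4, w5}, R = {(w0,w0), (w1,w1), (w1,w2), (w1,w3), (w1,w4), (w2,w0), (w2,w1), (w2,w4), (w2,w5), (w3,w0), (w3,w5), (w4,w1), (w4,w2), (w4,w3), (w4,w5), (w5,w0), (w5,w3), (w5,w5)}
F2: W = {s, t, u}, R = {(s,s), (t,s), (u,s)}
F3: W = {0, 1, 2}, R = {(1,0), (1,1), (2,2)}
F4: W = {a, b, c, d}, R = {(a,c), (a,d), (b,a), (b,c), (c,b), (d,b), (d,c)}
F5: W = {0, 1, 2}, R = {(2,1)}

F1, F2, F3

Frame correspondent (Sahlqvist): \forall x \forall y (Rxy \to \exists z (Rxz \wedge Rzy)) — i.e. density.
F1: ✓.
F2: ✓.
F3: ✓.
F4: fails — Rba but no z with Rbz and Rza.
F5: fails — R21 but no z with R2z and Rz1.
Valid on: F1, F2, F3.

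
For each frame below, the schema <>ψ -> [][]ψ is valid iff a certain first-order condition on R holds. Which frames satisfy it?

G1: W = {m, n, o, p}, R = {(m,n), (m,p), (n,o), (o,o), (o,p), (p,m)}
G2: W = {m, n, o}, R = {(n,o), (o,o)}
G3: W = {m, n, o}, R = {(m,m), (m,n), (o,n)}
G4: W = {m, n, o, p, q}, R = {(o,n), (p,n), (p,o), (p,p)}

G2

The schema corresponds to a generalized confluence (Geach) condition: forall x forall y forall z ((xRy & x R^2 z) -> exists w (y = w & z = w)).
G1: fails — mRn, mR²m but n ≠ m.
G2: satisfies the condition.
G3: fails — mRm, mR²n but m ≠ n.
G4: fails — pRn, pR²o but n ≠ o.
Valid on: G2.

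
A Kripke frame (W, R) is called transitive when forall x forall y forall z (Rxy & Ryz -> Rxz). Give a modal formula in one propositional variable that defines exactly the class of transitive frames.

□ψ → □□ψ

A defining formula is □ψ → □□ψ (the 4 axiom).
Suppose □ψ→□□ψ is valid. Take Rxy, Ryz and set V(ψ)={w : Rxw}. Then □ψ at x, so □□ψ at x, so □ψ at y, so ψ at z, i.e. Rxz.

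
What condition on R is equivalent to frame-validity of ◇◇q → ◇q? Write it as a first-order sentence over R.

This is a Sahlqvist (Geach-type) schema ◇^2□^0q → □^0◇^1q.
Minimal-valuation argument: fix x; take any y with xR^2y and any z with xR^0z. Set V(q) to the set of worlds R-reachable from y in exactly 0 steps. Then □^0q holds at y, so the antecedent holds at x; validity forces ◇^1q at z, giving a w with zR^1w and yR^0w.
First-order correspondent: ∀x ∀y (xR²y → ∃w (y = w ∧ xRw)).

∀x ∀y (xR²y → ∃w (y = w ∧ xRw))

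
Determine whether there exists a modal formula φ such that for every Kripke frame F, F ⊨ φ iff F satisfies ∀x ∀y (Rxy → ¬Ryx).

If a class were modally definable it would be closed under surjective bounded morphisms (Goldblatt–Thomason).
The 4-cycle (worlds w0,w1,w2,w3 with w0→w1→w2→w3→w0) is asymmetric. Mapping every world to a single reflexive point • is a surjective bounded morphism, and the reflexive point is not asymmetric (R•• but asymmetry requires ¬R••).
So no modal formula (or set of formulas) defines exactly the asymmetric frames.

No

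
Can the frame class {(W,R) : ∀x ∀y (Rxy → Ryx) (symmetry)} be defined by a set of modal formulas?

Definable; p → □◇p defines it

This is a Sahlqvist condition; the B axiom p → □◇p defines it.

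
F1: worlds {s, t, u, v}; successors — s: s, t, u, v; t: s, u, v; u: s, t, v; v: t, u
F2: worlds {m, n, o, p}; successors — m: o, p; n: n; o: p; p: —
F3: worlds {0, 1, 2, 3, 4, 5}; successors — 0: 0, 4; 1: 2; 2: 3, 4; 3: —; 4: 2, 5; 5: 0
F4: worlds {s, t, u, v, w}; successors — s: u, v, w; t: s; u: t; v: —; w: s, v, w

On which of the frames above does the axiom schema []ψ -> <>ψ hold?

F1

Frame correspondent (Sahlqvist): forall x exists y Rxy — i.e. seriality.
F1: holds.
F2: fails — world p has no successor.
F3: fails — world 3 has no successor.
F4: fails — world v has no successor.
Valid on: F1.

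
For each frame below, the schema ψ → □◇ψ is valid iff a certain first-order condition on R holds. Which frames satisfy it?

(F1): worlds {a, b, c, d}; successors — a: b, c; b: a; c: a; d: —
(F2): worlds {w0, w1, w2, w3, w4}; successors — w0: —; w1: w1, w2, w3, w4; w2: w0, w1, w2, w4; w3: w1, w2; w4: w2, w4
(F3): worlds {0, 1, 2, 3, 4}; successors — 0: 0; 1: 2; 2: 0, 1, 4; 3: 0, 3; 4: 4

(F1)

This is the axiom for symmetry; its first-order frame correspondent is ∀x ∀y (Rxy → Ryx).
(F1): ✓.
(F2): fails — Rw3w2 but not Rw2w3.
(F3): fails — R20 but not R02.
Valid on: (F1).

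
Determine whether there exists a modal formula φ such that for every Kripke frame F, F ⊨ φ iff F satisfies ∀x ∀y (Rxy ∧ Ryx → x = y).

Not modally definable

Any modally definable frame class is closed under surjective bounded morphisms.
The 6-cycle (worlds w0,w1,w2,w3,w4,w5 with w0→w1→w2→w3→w4→w5→w0) is antisymmetric. Sending even-indexed worlds to a and odd-indexed worlds to b is a surjective bounded morphism onto the two-world frame with a↔b, which is not antisymmetric.
Hence antisymmetry is not modally definable.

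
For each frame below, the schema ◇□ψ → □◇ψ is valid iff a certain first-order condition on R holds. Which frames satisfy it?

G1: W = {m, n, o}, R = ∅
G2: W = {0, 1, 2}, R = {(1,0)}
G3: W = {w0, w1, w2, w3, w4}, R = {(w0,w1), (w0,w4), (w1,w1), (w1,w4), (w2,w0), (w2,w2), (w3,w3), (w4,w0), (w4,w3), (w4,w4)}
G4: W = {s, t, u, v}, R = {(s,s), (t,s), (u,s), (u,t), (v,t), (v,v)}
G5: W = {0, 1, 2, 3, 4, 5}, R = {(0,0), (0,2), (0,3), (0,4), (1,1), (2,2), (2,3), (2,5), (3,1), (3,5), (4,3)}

G1

The schema corresponds to convergence: ∀x ∀y ∀z (Rxy ∧ Rxz → ∃w (Ryw ∧ Rzw)).
G1: condition met.
G2: fails — R10 and R10 but 0 and 0 have no common successor.
G3: fails — Rw2w2 and Rw2w0 but w2 and w0 have no common successor.
G4: fails — Rvv and Rvt but v and t have no common successor.
G5: fails — R00 and R03 but 0 and 3 have no common successor.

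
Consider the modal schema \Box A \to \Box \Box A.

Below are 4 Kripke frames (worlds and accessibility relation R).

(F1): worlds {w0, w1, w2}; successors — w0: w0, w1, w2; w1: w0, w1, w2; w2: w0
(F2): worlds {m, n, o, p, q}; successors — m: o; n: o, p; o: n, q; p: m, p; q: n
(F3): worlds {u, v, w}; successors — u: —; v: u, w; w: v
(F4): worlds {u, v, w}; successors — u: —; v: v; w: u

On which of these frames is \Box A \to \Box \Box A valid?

This is the axiom for transitivity; its first-order frame correspondent is \forall x \forall y \forall z (Rxy \wedge Ryz \to Rxz).
(F1): fails — Rw2w0 and Rw0w1 but not Rw2w1.
(F2): fails — Ron and Rno but not Roo.
(F3): fails — Rwv and Rvu but not Rwu.
(F4): ✓.

(F4)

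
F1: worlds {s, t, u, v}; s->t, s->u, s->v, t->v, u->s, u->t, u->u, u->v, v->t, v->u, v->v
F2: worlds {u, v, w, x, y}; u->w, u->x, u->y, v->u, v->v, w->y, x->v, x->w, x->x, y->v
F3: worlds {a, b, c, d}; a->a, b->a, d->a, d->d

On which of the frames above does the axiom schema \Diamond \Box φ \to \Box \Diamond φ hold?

F1, F3

The schema corresponds to convergence: \forall x \forall y \forall z (Rxy \wedge Rxz \to \exists w (Ryw \wedge Rzw)).
F1: satisfies the condition.
F2: fails — Ruw and Rux but w and x have no common successor.
F3: satisfies the condition.
Valid on: F1, F3.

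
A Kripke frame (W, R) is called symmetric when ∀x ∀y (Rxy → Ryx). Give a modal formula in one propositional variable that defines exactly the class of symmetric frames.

A defining formula is p → □◇p (the B axiom).

p → □◇p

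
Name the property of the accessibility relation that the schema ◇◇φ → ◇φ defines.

Equivalently (dual form): □φ → □□φ.
Suppose □φ→□□φ is valid. Take Rxy, Ryz and set V(φ)={w : Rxw}. Then □φ at x, so □□φ at x, so □φ at y, so φ at z, i.e. Rxz.
Conversely, on a frame with transitivity the schema holds at every world under every valuation.
Frame condition: ∀x ∀y ∀z (Rxy ∧ Ryz → Rxz).

Transitivity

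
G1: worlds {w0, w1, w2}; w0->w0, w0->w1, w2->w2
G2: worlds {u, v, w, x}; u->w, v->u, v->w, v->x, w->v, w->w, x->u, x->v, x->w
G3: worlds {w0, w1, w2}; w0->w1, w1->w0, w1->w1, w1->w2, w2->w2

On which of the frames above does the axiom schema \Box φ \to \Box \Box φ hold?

The schema corresponds to transitivity: \forall x \forall y \forall z (Rxy \wedge Ryz \to Rxz).
G1: satisfies the condition.
G2: fails — Ruw and Rwv but not Ruv.
G3: fails — Rw0w1 and Rw1w2 but not Rw0w2.
Valid on: G1.

G1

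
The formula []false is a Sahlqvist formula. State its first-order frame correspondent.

This is the Ver axiom.
Its frame correspondent is emptiness of R — forall x forall y ~Rxy.

emptiness of R: forall x forall y ~Rxy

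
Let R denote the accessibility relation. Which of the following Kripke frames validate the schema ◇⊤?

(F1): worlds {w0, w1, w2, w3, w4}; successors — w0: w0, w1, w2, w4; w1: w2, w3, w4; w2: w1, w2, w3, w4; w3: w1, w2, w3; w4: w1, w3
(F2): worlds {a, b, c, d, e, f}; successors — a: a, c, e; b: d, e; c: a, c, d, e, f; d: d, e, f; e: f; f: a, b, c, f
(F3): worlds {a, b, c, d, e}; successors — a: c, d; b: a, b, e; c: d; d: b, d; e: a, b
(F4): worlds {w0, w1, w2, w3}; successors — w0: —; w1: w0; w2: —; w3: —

Frame correspondent (Sahlqvist): ∀x ∃y Rxy — i.e. seriality.
(F1): ✓.
(F2): ✓.
(F3): ✓.
(F4): fails — world w0 has no successor.

(F1), (F2), (F3)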